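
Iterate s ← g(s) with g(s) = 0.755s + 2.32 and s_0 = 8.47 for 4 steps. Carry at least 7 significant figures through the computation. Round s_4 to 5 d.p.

9.14466

s_1 = g(8.470000) = 8.714850
s_2 = g(8.714850) = 8.899712
s_3 = g(8.899712) = 9.039282
s_4 = g(9.039282) = 9.144658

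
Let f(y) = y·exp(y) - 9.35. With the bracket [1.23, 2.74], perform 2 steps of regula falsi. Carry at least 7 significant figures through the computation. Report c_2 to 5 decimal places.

f(1.230000) = -5.141888, f(2.740000) = 33.084339
step 1: c = 1.433113, f(c) = -3.342779 < 0 → new bracket [1.433113, 2.740000]
step 2: c = 1.553041, f(c) = -2.010606 < 0 → new bracket [1.553041, 2.740000]

1.55304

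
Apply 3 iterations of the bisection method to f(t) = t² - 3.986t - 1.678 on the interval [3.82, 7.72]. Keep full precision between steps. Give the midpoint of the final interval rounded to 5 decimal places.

f(3.820000) = -2.312120, f(7.720000) = 27.148480 (opposite signs)
step 1: m = 5.770000, f(m) = 8.615680 > 0 → root in [3.820000, 5.770000]
step 2: m = 4.795000, f(m) = 2.201155 > 0 → root in [3.820000, 4.795000]
step 3: m = 4.307500, f(m) = -0.293139 < 0 → root in [4.307500, 4.795000]
Midpoint of [4.307500, 4.795000] = 4.551250

4.55125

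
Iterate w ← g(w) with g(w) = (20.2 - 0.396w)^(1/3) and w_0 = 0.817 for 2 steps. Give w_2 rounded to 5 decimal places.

w_1 = g(0.817000) = 2.708817
w_2 = g(2.708817) = 2.674348

2.67435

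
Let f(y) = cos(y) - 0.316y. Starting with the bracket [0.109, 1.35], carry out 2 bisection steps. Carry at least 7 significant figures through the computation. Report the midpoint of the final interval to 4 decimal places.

1.1949

f(0.109000) = 0.959621, f(1.350000) = -0.207593 (opposite signs)
step 1: m = 0.729500, f(m) = 0.514986 > 0 → root in [0.729500, 1.350000]
step 2: m = 1.039750, f(m) = 0.177875 > 0 → root in [1.039750, 1.350000]
Midpoint of [1.039750, 1.350000] = 1.194875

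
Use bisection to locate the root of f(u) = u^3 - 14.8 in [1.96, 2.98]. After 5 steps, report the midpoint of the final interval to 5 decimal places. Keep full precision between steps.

2.45406

f(1.960000) = -7.270464, f(2.980000) = 11.663592 (opposite signs)
step 1: m = 2.470000, f(m) = 0.269223 > 0 → root in [1.960000, 2.470000]
step 2: m = 2.215000, f(m) = -3.932712 < 0 → root in [2.215000, 2.470000]
step 3: m = 2.342500, f(m) = -1.945985 < 0 → root in [2.342500, 2.470000]
step 4: m = 2.406250, f(m) = -0.867719 < 0 → root in [2.406250, 2.470000]
step 5: m = 2.438125, f(m) = -0.306679 < 0 → root in [2.438125, 2.470000]
Midpoint of [2.438125, 2.470000] = 2.454063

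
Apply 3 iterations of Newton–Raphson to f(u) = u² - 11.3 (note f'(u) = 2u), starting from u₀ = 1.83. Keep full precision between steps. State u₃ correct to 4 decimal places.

3.3619

u_0 = 1.830000: f = -7.951100, f' = 3.660000 → u_1 = 1.830000 - (-7.951100)/(3.660000) = 4.002432
u_1 = 4.002432: f = 4.719459, f' = 8.004863 → u_2 = 4.002432 - (4.719459)/(8.004863) = 3.412858
u_2 = 3.412858: f = 0.347598, f' = 6.825715 → u_3 = 3.412858 - (0.347598)/(6.825715) = 3.361933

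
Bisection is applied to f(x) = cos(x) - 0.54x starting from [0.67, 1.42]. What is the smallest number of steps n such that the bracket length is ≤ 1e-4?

Initial width b − a = 1.42 − 0.67 = 0.750000.
After n steps the width is (b−a)/2^n; need (b−a)/2^n ≤ 1e-4.
So n ≥ log₂(0.750000/1e-4) = log₂(7500.0000) ≈ 12.8727.
Hence n = 13.

13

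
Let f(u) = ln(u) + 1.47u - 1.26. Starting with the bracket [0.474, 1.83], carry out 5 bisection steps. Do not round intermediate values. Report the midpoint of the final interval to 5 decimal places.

0.91894

f(0.474000) = -1.309768, f(1.830000) = 2.034416 (opposite signs)
step 1: m = 1.152000, f(m) = 0.574940 > 0 → root in [0.474000, 1.152000]
step 2: m = 0.813000, f(m) = -0.271914 < 0 → root in [0.813000, 1.152000]
step 3: m = 0.982500, f(m) = 0.166620 > 0 → root in [0.813000, 0.982500]
step 4: m = 0.897750, f(m) = -0.048171 < 0 → root in [0.897750, 0.982500]
step 5: m = 0.940125, f(m) = 0.060241 > 0 → root in [0.897750, 0.940125]
Midpoint of [0.897750, 0.940125] = 0.918938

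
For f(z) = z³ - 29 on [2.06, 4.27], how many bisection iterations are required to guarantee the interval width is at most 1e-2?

8

Initial width b − a = 4.27 − 2.06 = 2.210000.
After n steps the width is (b−a)/2^n; need (b−a)/2^n ≤ 1e-2.
So n ≥ log₂(2.210000/1e-2) = log₂(221.0000) ≈ 7.7879.
Hence n = 8.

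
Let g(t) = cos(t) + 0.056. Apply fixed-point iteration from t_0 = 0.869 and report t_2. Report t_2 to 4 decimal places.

0.8198

t_1 = g(0.869000) = 0.701591
t_2 = g(0.701591) = 0.819817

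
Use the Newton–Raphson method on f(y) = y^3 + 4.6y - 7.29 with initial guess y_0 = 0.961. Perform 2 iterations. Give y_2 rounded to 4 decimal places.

1.2050

f'(y) = 3y^2 + 4.6
y_0 = 0.961000: f = -1.981896, f' = 7.370563 → y_1 = 0.961000 - (-1.981896)/(7.370563) = 1.229893
y_1 = 1.229893: f = 0.227894, f' = 9.137914 → y_2 = 1.229893 - (0.227894)/(9.137914) = 1.204954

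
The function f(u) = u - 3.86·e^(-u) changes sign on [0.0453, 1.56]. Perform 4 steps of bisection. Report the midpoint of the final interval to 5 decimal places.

1.22866

f(0.045300) = -3.643743, f(1.560000) = 0.748875 (opposite signs)
step 1: m = 0.802650, f(m) = -0.927170 < 0 → root in [0.802650, 1.560000]
step 2: m = 1.181325, f(m) = -0.003200 < 0 → root in [1.181325, 1.560000]
step 3: m = 1.370662, f(m) = 0.390459 > 0 → root in [1.181325, 1.370662]
step 4: m = 1.275994, f(m) = 0.198462 > 0 → root in [1.181325, 1.275994]
Midpoint of [1.181325, 1.275994] = 1.228659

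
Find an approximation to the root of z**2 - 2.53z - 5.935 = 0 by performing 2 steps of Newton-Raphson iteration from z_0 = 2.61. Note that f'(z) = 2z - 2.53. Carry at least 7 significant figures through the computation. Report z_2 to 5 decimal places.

4.08646

z_0 = 2.610000: f = -5.726200, f' = 2.690000 → z_1 = 2.610000 - (-5.726200)/(2.690000) = 4.738699
z_1 = 4.738699: f = 4.531359, f' = 6.947398 → z_2 = 4.738699 - (4.531359)/(6.947398) = 4.086461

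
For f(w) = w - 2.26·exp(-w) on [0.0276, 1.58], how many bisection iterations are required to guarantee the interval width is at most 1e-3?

Initial width b − a = 1.58 − 0.0276 = 1.552400.
After n steps the width is (b−a)/2^n; need (b−a)/2^n ≤ 1e-3.
So n ≥ log₂(1.552400/1e-3) = log₂(1552.4000) ≈ 10.6003.
Hence n = 11.

11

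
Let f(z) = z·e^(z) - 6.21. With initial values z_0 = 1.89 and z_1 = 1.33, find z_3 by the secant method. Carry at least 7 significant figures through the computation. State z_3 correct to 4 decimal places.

Secant update: z_(k+1) = z_k − f(z_k)·(z_k − z_(k-1))/(f(z_k) − f(z_(k-1))).
f(z_0) = 6.300607, f(z_1) = -1.181212
z_2 = 1.330000 - (-1.181212)·(1.330000 - 1.890000)/(-1.181212 - (6.300607)) = 1.418412; f(z_2) = -0.351175
z_3 = 1.418412 - (-0.351175)·(1.418412 - 1.330000)/(-0.351175 - (-1.181212)) = 1.455817; f(z_3) = 0.032521

1.4558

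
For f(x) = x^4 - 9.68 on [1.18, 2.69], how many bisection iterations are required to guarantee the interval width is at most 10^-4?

14

Initial width b − a = 2.69 − 1.18 = 1.510000.
After n steps the width is (b−a)/2^n; need (b−a)/2^n ≤ 10^-4.
So n ≥ log₂(1.510000/10^-4) = log₂(15100.0000) ≈ 13.8823.
Hence n = 14.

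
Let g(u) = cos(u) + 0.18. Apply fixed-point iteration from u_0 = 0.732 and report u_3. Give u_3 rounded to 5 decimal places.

u_1 = g(0.732000) = 0.923839
u_2 = g(0.923839) = 0.782761
u_3 = g(0.782761) = 0.888969

0.88897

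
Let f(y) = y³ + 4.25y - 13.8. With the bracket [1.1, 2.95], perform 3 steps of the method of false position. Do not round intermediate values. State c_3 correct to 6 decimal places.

1.788284

f(1.100000) = -7.794000, f(2.950000) = 24.409875
step 1: c = 1.547738, f(c) = -3.514518 < 0 → new bracket [1.547738, 2.950000]
step 2: c = 1.724224, f(c) = -1.346014 < 0 → new bracket [1.724224, 2.950000]
step 3: c = 1.788284, f(c) = -0.480934 < 0 → new bracket [1.788284, 2.950000]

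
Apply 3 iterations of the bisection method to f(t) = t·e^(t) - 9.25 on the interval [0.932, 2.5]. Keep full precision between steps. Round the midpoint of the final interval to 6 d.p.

1.618000

f(0.932000) = -6.883108, f(2.500000) = 21.206235 (opposite signs)
step 1: m = 1.716000, f(m) = 0.294795 > 0 → root in [0.932000, 1.716000]
step 2: m = 1.324000, f(m) = -4.273845 < 0 → root in [1.324000, 1.716000]
step 3: m = 1.520000, f(m) = -2.300218 < 0 → root in [1.520000, 1.716000]
Midpoint of [1.520000, 1.716000] = 1.618000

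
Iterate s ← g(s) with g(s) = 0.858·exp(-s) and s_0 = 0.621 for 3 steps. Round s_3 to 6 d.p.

0.499474

s_1 = g(0.621000) = 0.461095
s_2 = g(0.461095) = 0.541049
s_3 = g(0.541049) = 0.499474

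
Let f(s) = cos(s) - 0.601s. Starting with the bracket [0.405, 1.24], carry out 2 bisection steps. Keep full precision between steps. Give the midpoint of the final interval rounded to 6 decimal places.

0.926875

f(0.405000) = 0.675697, f(1.240000) = -0.420444 (opposite signs)
step 1: m = 0.822500, f(m) = 0.186069 > 0 → root in [0.822500, 1.240000]
step 2: m = 1.031250, f(m) = -0.106034 < 0 → root in [0.822500, 1.031250]
Midpoint of [0.822500, 1.031250] = 0.926875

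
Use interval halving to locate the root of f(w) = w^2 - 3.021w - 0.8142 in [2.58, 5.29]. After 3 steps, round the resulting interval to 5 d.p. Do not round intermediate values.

[3.25750, 3.59625]

f(2.580000) = -1.951980, f(5.290000) = 11.188810 (opposite signs)
step 1: m = 3.935000, f(m) = 2.782390 > 0 → root in [2.580000, 3.935000]
step 2: m = 3.257500, f(m) = -0.043801 < 0 → root in [3.257500, 3.935000]
step 3: m = 3.596250, f(m) = 1.254543 > 0 → root in [3.257500, 3.596250]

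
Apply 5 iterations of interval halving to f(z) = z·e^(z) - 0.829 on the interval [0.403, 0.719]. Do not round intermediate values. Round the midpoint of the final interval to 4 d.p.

f(0.403000) = -0.225988, f(0.719000) = 0.646661 (opposite signs)
step 1: m = 0.561000, f(m) = 0.154110 > 0 → root in [0.403000, 0.561000]
step 2: m = 0.482000, f(m) = -0.048493 < 0 → root in [0.482000, 0.561000]
step 3: m = 0.521500, f(m) = 0.049494 > 0 → root in [0.482000, 0.521500]
step 4: m = 0.501750, f(m) = -0.000305 < 0 → root in [0.501750, 0.521500]
step 5: m = 0.511625, f(m) = 0.024390 > 0 → root in [0.501750, 0.511625]
Midpoint of [0.501750, 0.511625] = 0.506687

0.5067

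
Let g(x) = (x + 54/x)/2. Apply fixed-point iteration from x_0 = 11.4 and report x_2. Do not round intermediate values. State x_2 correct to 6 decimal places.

7.380590

x_1 = g(11.400000) = 8.068421
x_2 = g(8.068421) = 7.380590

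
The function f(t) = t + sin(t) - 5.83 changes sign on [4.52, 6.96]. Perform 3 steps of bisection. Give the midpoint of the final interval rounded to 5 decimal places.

6.19750

f(4.520000) = -2.291550, f(6.960000) = 1.756313 (opposite signs)
step 1: m = 5.740000, f(m) = -0.606865 < 0 → root in [5.740000, 6.960000]
step 2: m = 6.350000, f(m) = 0.586765 > 0 → root in [5.740000, 6.350000]
step 3: m = 6.045000, f(m) = -0.020940 < 0 → root in [6.045000, 6.350000]
Midpoint of [6.045000, 6.350000] = 6.197500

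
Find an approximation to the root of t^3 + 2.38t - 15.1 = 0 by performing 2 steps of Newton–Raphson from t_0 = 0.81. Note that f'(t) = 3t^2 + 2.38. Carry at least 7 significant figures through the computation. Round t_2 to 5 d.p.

Newton update: t ← t − f(t)/f'(t).
t_0 = 0.810000: f = -12.640759, f' = 4.348300 → t_1 = 0.810000 - (-12.640759)/(4.348300) = 3.717058
t_1 = 3.717058: f = 45.103392, f' = 43.829554 → t_2 = 3.717058 - (45.103392)/(43.829554) = 2.687994

2.68799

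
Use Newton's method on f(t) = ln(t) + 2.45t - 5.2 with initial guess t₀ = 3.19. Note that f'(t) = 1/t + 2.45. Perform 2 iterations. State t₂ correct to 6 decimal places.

1.867414

Newton update: t ← t − f(t)/f'(t).
t_0 = 3.190000: f = 3.775521, f' = 2.763480 → t_1 = 3.190000 - (3.775521)/(2.763480) = 1.823780
t_1 = 1.823780: f = -0.130827, f' = 2.998312 → t_2 = 1.823780 - (-0.130827)/(2.998312) = 1.867414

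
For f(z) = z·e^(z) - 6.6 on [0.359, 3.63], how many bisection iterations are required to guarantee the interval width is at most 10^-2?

Initial width b − a = 3.63 − 0.359 = 3.271000.
After n steps the width is (b−a)/2^n; need (b−a)/2^n ≤ 10^-2.
So n ≥ log₂(3.271000/10^-2) = log₂(327.1000) ≈ 8.3536.
Hence n = 9.

9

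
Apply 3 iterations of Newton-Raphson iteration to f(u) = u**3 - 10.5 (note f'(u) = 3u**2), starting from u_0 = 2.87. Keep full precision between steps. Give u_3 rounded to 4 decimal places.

u_0 = 2.870000: f = 13.139903, f' = 24.710700 → u_1 = 2.870000 - (13.139903)/(24.710700) = 2.338250
u_1 = 2.338250: f = 2.284186, f' = 16.402246 → u_2 = 2.338250 - (2.284186)/(16.402246) = 2.198990
u_2 = 2.198990: f = 0.133340, f' = 14.506670 → u_3 = 2.198990 - (0.133340)/(14.506670) = 2.189798

2.1898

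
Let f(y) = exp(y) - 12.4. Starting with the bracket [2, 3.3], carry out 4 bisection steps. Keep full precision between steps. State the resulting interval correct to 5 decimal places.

f(2.000000) = -5.010944, f(3.300000) = 14.712639 (opposite signs)
step 1: m = 2.650000, f(m) = 1.754039 > 0 → root in [2.000000, 2.650000]
step 2: m = 2.325000, f(m) = -2.173320 < 0 → root in [2.325000, 2.650000]
step 3: m = 2.487500, f(m) = -0.368839 < 0 → root in [2.487500, 2.650000]
step 4: m = 2.568750, f(m) = 0.649502 > 0 → root in [2.487500, 2.568750]

[2.48750, 2.56875]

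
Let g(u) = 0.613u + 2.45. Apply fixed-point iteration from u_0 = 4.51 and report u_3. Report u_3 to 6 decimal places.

u_1 = g(4.510000) = 5.214630
u_2 = g(5.214630) = 5.646568
u_3 = g(5.646568) = 5.911346

5.911346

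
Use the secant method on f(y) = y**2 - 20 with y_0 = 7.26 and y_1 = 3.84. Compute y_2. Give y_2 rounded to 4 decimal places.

f(y_0) = 32.707600, f(y_1) = -5.254400
y_2 = 3.840000 - (-5.254400)·(3.840000 - 7.260000)/(-5.254400 - (32.707600)) = 4.313369; f(y_2) = -1.394845

4.3134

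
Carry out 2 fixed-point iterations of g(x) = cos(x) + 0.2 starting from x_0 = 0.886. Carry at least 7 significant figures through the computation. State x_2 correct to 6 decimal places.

0.873018

x_1 = g(0.886000) = 0.832515
x_2 = g(0.832515) = 0.873018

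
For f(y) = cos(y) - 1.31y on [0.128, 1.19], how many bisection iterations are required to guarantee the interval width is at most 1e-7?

Initial width b − a = 1.19 − 0.128 = 1.062000.
After n steps the width is (b−a)/2^n; need (b−a)/2^n ≤ 1e-7.
So n ≥ log₂(1.062000/1e-7) = log₂(10620000.0000) ≈ 23.3403.
Hence n = 24.

24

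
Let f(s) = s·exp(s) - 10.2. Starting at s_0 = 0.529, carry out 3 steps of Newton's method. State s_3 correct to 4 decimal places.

2.6552

f'(s) = (s + 1)·exp(s)
s_0 = 0.529000: f = -9.302163, f' = 2.595071 → s_1 = 0.529000 - (-9.302163)/(2.595071) = 4.113550
s_1 = 4.113550: f = 241.399068, f' = 312.762552 → s_2 = 4.113550 - (241.399068)/(312.762552) = 3.341722
s_2 = 3.341722: f = 84.262975, f' = 122.730731 → s_3 = 3.341722 - (84.262975)/(122.730731) = 2.655154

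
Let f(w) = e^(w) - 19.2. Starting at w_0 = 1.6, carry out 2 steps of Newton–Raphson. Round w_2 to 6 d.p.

3.694797

f'(w) = e^(w)
w_0 = 1.600000: f = -14.246968, f' = 4.953032 → w_1 = 1.600000 - (-14.246968)/(4.953032) = 4.476413
w_1 = 4.476413: f = 68.718755, f' = 87.918755 → w_2 = 4.476413 - (68.718755)/(87.918755) = 3.694797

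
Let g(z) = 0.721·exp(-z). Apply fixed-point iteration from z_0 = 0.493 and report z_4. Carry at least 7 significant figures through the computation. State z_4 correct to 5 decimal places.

0.45823

z_1 = g(0.493000) = 0.440381
z_2 = g(0.440381) = 0.464174
z_3 = g(0.464174) = 0.453260
z_4 = g(0.453260) = 0.458234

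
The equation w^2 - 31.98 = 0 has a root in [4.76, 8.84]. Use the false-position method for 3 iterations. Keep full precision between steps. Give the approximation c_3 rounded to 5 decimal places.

5.64478

f(4.760000) = -9.322400, f(8.840000) = 46.165600
step 1: c = 5.445471, f(c) = -2.326850 < 0 → new bracket [5.445471, 8.840000]
step 2: c = 5.608353, f(c) = -0.526378 < 0 → new bracket [5.608353, 8.840000]
step 3: c = 5.644785, f(c) = -0.116407 < 0 → new bracket [5.644785, 8.840000]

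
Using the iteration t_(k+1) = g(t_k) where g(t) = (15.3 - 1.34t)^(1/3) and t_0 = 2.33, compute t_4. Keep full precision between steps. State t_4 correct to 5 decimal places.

2.30296

t_1 = g(2.330000) = 2.300680
t_2 = g(2.300680) = 2.303152
t_3 = g(2.303152) = 2.302944
t_4 = g(2.302944) = 2.302961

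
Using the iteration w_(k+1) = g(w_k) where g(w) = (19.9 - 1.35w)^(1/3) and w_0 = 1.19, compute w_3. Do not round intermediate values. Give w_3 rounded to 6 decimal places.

w_1 = g(1.190000) = 2.634909
w_2 = g(2.634909) = 2.537715
w_3 = g(2.537715) = 2.544488

2.544488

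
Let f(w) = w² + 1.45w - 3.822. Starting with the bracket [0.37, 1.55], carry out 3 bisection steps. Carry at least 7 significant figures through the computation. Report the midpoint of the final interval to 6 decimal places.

f(0.370000) = -3.148600, f(1.550000) = 0.828000 (opposite signs)
step 1: m = 0.960000, f(m) = -1.508400 < 0 → root in [0.960000, 1.550000]
step 2: m = 1.255000, f(m) = -0.427225 < 0 → root in [1.255000, 1.550000]
step 3: m = 1.402500, f(m) = 0.178631 > 0 → root in [1.255000, 1.402500]
Midpoint of [1.255000, 1.402500] = 1.328750

1.328750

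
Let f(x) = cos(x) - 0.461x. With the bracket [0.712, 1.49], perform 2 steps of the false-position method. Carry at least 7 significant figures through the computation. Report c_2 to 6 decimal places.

1.058717

False-position update: c = (a·f(b) − b·f(a))/(f(b) − f(a)); replace the endpoint whose sign matches f(c).
f(0.712000) = 0.428825, f(1.490000) = -0.606182
step 1: c = 1.034342, f(c) = 0.034260 > 0 → new bracket [1.034342, 1.490000]
step 2: c = 1.058717, f(c) = 0.001922 > 0 → new bracket [1.058717, 1.490000]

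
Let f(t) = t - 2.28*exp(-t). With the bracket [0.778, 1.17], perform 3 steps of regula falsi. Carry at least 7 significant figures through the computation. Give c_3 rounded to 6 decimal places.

False-position update: c = (a·f(b) − b·f(a))/(f(b) − f(a)); replace the endpoint whose sign matches f(c).
f(0.778000) = -0.269258, f(1.170000) = 0.462363
step 1: c = 0.922267, f(c) = 0.015702 > 0 → new bracket [0.778000, 0.922267]
step 2: c = 0.914318, f(c) = 0.000517 > 0 → new bracket [0.778000, 0.914318]
step 3: c = 0.914057, f(c) = 0.000017 > 0 → new bracket [0.778000, 0.914057]

0.914057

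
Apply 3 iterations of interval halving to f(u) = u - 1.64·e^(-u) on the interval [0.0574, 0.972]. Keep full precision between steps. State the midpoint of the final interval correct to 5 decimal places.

0.80051

f(0.057400) = -1.491115, f(0.972000) = 0.351546 (opposite signs)
step 1: m = 0.514700, f(m) = -0.465495 < 0 → root in [0.514700, 0.972000]
step 2: m = 0.743350, f(m) = -0.036500 < 0 → root in [0.743350, 0.972000]
step 3: m = 0.857675, f(m) = 0.162074 > 0 → root in [0.743350, 0.857675]
Midpoint of [0.743350, 0.857675] = 0.800512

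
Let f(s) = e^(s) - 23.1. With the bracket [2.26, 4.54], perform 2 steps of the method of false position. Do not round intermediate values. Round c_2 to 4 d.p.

f(2.260000) = -13.516911, f(4.540000) = 70.590800
step 1: c = 2.626418, f(c) = -9.275841 < 0 → new bracket [2.626418, 4.540000]
step 2: c = 2.848664, f(c) = -5.835295 < 0 → new bracket [2.848664, 4.540000]

2.8487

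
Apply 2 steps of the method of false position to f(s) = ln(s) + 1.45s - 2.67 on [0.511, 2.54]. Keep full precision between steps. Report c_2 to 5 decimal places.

1.56333

f(0.511000) = -2.600436, f(2.540000) = 1.945164
step 1: c = 1.671745, f(c) = 0.267899 > 0 → new bracket [0.511000, 1.671745]
step 2: c = 1.563333, f(c) = 0.043653 > 0 → new bracket [0.511000, 1.563333]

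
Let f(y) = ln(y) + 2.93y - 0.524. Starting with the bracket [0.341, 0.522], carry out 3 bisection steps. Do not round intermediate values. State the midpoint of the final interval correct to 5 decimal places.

f(0.341000) = -0.600743, f(0.522000) = 0.355372 (opposite signs)
step 1: m = 0.431500, f(m) = -0.100193 < 0 → root in [0.431500, 0.522000]
step 2: m = 0.476750, f(m) = 0.132114 > 0 → root in [0.431500, 0.476750]
step 3: m = 0.454125, f(m) = 0.017203 > 0 → root in [0.431500, 0.454125]
Midpoint of [0.431500, 0.454125] = 0.442812

0.44281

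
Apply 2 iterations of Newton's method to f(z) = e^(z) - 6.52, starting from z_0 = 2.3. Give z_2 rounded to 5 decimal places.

1.87790

f'(z) = e^(z)
z_0 = 2.300000: f = 3.454182, f' = 9.974182 → z_1 = 2.300000 - (3.454182)/(9.974182) = 1.953688
z_1 = 1.953688: f = 0.534655, f' = 7.054655 → z_2 = 1.953688 - (0.534655)/(7.054655) = 1.877900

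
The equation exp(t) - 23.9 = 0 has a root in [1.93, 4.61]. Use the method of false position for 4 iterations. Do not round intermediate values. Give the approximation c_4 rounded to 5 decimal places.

False-position update: c = (a·f(b) − b·f(a))/(f(b) − f(a)); replace the endpoint whose sign matches f(c).
f(1.930000) = -17.010490, f(4.610000) = 76.584150
step 1: c = 2.417080, f(c) = -12.686926 < 0 → new bracket [2.417080, 4.610000]
step 2: c = 2.728731, f(c) = -8.586554 < 0 → new bracket [2.728731, 4.610000]
step 3: c = 2.918393, f(c) = -5.388486 < 0 → new bracket [2.918393, 4.610000]
step 4: c = 3.029591, f(c) = -3.211231 < 0 → new bracket [3.029591, 4.610000]

3.02959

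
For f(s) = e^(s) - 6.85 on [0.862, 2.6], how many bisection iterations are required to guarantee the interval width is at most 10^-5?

Initial width b − a = 2.6 − 0.862 = 1.738000.
After n steps the width is (b−a)/2^n; need (b−a)/2^n ≤ 10^-5.
So n ≥ log₂(1.738000/10^-5) = log₂(173800.0000) ≈ 17.4071.
Hence n = 18.

18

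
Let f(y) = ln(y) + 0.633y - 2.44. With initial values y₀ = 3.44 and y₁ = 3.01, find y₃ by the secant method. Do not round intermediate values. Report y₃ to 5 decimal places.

Secant update: y_(k+1) = y_k − f(y_k)·(y_k − y_(k-1))/(f(y_k) − f(y_(k-1))).
f(y_0) = 0.972991, f(y_1) = 0.567270
y_2 = 3.010000 - (0.567270)·(3.010000 - 3.440000)/(0.567270 - (0.972991)) = 2.408784; f(y_2) = -0.036118
y_3 = 2.408784 - (-0.036118)·(2.408784 - 3.010000)/(-0.036118 - (0.567270)) = 2.444772; f(y_3) = 0.001492

2.44477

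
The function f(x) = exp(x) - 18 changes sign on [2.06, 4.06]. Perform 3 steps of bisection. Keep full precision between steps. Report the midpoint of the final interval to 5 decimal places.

f(2.060000) = -10.154030, f(4.060000) = 39.974311 (opposite signs)
step 1: m = 3.060000, f(m) = 3.327557 > 0 → root in [2.060000, 3.060000]
step 2: m = 2.560000, f(m) = -5.064183 < 0 → root in [2.560000, 3.060000]
step 3: m = 2.810000, f(m) = -1.390082 < 0 → root in [2.810000, 3.060000]
Midpoint of [2.810000, 3.060000] = 2.935000

2.93500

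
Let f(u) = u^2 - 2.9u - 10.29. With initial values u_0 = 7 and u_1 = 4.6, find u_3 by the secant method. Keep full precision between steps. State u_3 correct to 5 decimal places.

Secant update: u_(k+1) = u_k − f(u_k)·(u_k − u_(k-1))/(f(u_k) − f(u_(k-1))).
f(u_0) = 18.410000, f(u_1) = -2.470000
u_2 = 4.600000 - (-2.470000)·(4.600000 - 7.000000)/(-2.470000 - (18.410000)) = 4.883908; f(u_2) = -0.600776
u_3 = 4.883908 - (-0.600776)·(4.883908 - 4.600000)/(-0.600776 - (-2.470000)) = 4.975157; f(u_3) = 0.034233

4.97516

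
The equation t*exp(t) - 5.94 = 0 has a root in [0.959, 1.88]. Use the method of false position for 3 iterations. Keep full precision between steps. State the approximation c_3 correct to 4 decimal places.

1.4145

False-position update: c = (a·f(b) − b·f(a))/(f(b) − f(a)); replace the endpoint whose sign matches f(c).
f(0.959000) = -3.437886, f(1.880000) = 6.380589
step 1: c = 1.281483, f(c) = -1.324125 < 0 → new bracket [1.281483, 1.880000]
step 2: c = 1.384344, f(c) = -0.413416 < 0 → new bracket [1.384344, 1.880000]
step 3: c = 1.414504, f(c) = -0.120096 < 0 → new bracket [1.414504, 1.880000]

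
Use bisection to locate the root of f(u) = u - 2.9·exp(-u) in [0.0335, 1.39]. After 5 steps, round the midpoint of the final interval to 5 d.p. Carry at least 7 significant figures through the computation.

1.02968

f(0.033500) = -2.770959, f(1.390000) = 0.667682 (opposite signs)
step 1: m = 0.711750, f(m) = -0.711525 < 0 → root in [0.711750, 1.390000]
step 2: m = 1.050875, f(m) = 0.036943 > 0 → root in [0.711750, 1.050875]
step 3: m = 0.881312, f(m) = -0.319980 < 0 → root in [0.881312, 1.050875]
step 4: m = 0.966094, f(m) = -0.137550 < 0 → root in [0.966094, 1.050875]
step 5: m = 1.008484, f(m) = -0.049353 < 0 → root in [1.008484, 1.050875]
Midpoint of [1.008484, 1.050875] = 1.029680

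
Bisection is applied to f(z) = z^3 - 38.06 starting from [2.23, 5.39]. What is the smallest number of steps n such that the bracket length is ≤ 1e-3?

Initial width b − a = 5.39 − 2.23 = 3.160000.
After n steps the width is (b−a)/2^n; need (b−a)/2^n ≤ 1e-3.
So n ≥ log₂(3.160000/1e-3) = log₂(3160.0000) ≈ 11.6257.
Hence n = 12.

12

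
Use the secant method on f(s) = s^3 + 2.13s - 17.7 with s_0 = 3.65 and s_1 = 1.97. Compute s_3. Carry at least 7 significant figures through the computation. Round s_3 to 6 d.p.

2.357293

Secant update: s_(k+1) = s_k − f(s_k)·(s_k − s_(k-1))/(f(s_k) − f(s_(k-1))).
f(s_0) = 38.701625, f(s_1) = -5.858527
s_2 = 1.970000 - (-5.858527)·(1.970000 - 3.650000)/(-5.858527 - (38.701625)) = 2.190877; f(s_2) = -2.517345
s_3 = 2.190877 - (-2.517345)·(2.190877 - 1.970000)/(-2.517345 - (-5.858527)) = 2.357293; f(s_3) = 0.420106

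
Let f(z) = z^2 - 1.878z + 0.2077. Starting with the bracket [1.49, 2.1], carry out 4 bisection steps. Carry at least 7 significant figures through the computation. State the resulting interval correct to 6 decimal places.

f(1.490000) = -0.370420, f(2.100000) = 0.673900 (opposite signs)
step 1: m = 1.795000, f(m) = 0.058715 > 0 → root in [1.490000, 1.795000]
step 2: m = 1.642500, f(m) = -0.179109 < 0 → root in [1.642500, 1.795000]
step 3: m = 1.718750, f(m) = -0.066011 < 0 → root in [1.718750, 1.795000]
step 4: m = 1.756875, f(m) = -0.005101 < 0 → root in [1.756875, 1.795000]

[1.756875, 1.795000]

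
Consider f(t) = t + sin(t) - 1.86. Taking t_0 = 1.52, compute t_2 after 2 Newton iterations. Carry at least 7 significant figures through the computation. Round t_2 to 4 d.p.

1.0086

Newton update: t ← t − f(t)/f'(t).
f'(t) = 1 + cos(t)
t_0 = 1.520000: f = 0.658710, f' = 1.050774 → t_1 = 1.520000 - (0.658710)/(1.050774) = 0.893119
t_1 = 0.893119: f = -0.187849, f' = 1.626985 → t_2 = 0.893119 - (-0.187849)/(1.626985) = 1.008578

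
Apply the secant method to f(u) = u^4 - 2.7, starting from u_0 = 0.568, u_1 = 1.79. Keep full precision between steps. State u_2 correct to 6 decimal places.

Secant update: u_(k+1) = u_k − f(u_k)·(u_k − u_(k-1))/(f(u_k) − f(u_(k-1))).
f(u_0) = -2.595914, f(u_1) = 7.566257
u_2 = 1.790000 - (7.566257)·(1.790000 - 0.568000)/(7.566257 - (-2.595914)) = 0.880158; f(u_2) = -2.099873

0.880158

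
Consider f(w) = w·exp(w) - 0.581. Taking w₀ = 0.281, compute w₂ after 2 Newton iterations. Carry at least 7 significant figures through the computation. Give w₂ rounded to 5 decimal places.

f'(w) = (w + 1)·exp(w)
w_0 = 0.281000: f = -0.208829, f' = 1.696625 → w_1 = 0.281000 - (-0.208829)/(1.696625) = 0.404085
w_1 = 0.404085: f = 0.024291, f' = 2.103222 → w_2 = 0.404085 - (0.024291)/(2.103222) = 0.392535

0.39254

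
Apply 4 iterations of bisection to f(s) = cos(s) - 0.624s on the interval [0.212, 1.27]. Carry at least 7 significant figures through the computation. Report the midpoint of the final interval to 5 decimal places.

0.97244

f(0.212000) = 0.845324, f(1.270000) = -0.496199 (opposite signs)
step 1: m = 0.741000, f(m) = 0.275410 > 0 → root in [0.741000, 1.270000]
step 2: m = 1.005500, f(m) = -0.091766 < 0 → root in [0.741000, 1.005500]
step 3: m = 0.873250, f(m) = 0.097431 > 0 → root in [0.873250, 1.005500]
step 4: m = 0.939375, f(m) = 0.004123 > 0 → root in [0.939375, 1.005500]
Midpoint of [0.939375, 1.005500] = 0.972438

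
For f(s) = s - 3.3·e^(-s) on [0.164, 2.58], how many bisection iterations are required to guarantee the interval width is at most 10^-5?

18

Initial width b − a = 2.58 − 0.164 = 2.416000.
After n steps the width is (b−a)/2^n; need (b−a)/2^n ≤ 10^-5.
So n ≥ log₂(2.416000/10^-5) = log₂(241600.0000) ≈ 17.8823.
Hence n = 18.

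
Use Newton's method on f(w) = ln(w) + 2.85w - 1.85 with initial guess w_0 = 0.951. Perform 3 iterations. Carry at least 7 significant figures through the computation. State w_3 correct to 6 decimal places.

Newton update: w ← w − f(w)/f'(w).
f'(w) = 1/w + 2.85
w_0 = 0.951000: f = 0.810109, f' = 3.901525 → w_1 = 0.951000 - (0.810109)/(3.901525) = 0.743361
w_1 = 0.743361: f = -0.027995, f' = 4.195241 → w_2 = 0.743361 - (-0.027995)/(4.195241) = 0.750034
w_2 = 0.750034: f = -0.000040, f' = 4.183273 → w_3 = 0.750034 - (-0.000040)/(4.183273) = 0.750044

0.750044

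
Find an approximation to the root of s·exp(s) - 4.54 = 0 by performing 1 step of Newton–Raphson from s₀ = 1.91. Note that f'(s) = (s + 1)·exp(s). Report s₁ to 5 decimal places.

s_0 = 1.910000: f = 8.358400, f' = 19.651488 → s_1 = 1.910000 - (8.358400)/(19.651488) = 1.484668

1.48467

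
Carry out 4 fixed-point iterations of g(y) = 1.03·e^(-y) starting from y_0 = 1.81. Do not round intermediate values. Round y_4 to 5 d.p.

0.66907

y_1 = g(1.810000) = 0.168564
y_2 = g(0.168564) = 0.870224
y_3 = g(0.870224) = 0.431424
y_4 = g(0.431424) = 0.669071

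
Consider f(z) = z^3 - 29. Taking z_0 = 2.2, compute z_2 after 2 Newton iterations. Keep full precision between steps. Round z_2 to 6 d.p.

3.114918

f'(z) = 3z^2
z_0 = 2.200000: f = -18.352000, f' = 14.520000 → z_1 = 2.200000 - (-18.352000)/(14.520000) = 3.463912
z_1 = 3.463912: f = 12.562388, f' = 35.996056 → z_2 = 3.463912 - (12.562388)/(35.996056) = 3.114918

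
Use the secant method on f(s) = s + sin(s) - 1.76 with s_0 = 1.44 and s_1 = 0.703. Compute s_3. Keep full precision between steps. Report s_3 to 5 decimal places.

0.94981

Secant update: s_(k+1) = s_k − f(s_k)·(s_k − s_(k-1))/(f(s_k) − f(s_(k-1))).
f(s_0) = 0.671458, f(s_1) = -0.410491
s_2 = 0.703000 - (-0.410491)·(0.703000 - 1.440000)/(-0.410491 - (0.671458)) = 0.982617; f(s_2) = 0.054570
s_3 = 0.982617 - (0.054570)·(0.982617 - 0.703000)/(0.054570 - (-0.410491)) = 0.949807; f(s_3) = 0.003111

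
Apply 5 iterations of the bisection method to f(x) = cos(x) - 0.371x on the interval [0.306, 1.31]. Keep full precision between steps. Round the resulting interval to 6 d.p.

f(0.306000) = 0.840020, f(1.310000) = -0.228160 (opposite signs)
step 1: m = 0.808000, f(m) = 0.391178 > 0 → root in [0.808000, 1.310000]
step 2: m = 1.059000, f(m) = 0.096855 > 0 → root in [1.059000, 1.310000]
step 3: m = 1.184500, f(m) = -0.062689 < 0 → root in [1.059000, 1.184500]
step 4: m = 1.121750, f(m) = 0.017937 > 0 → root in [1.121750, 1.184500]
step 5: m = 1.153125, f(m) = -0.022176 < 0 → root in [1.121750, 1.153125]

[1.121750, 1.153125]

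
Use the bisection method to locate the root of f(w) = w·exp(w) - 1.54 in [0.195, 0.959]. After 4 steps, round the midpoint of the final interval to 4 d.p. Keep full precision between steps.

0.7441

f(0.195000) = -1.303014, f(0.959000) = 0.962114 (opposite signs)
step 1: m = 0.577000, f(m) = -0.512543 < 0 → root in [0.577000, 0.959000]
step 2: m = 0.768000, f(m) = 0.115386 > 0 → root in [0.577000, 0.768000]
step 3: m = 0.672500, f(m) = -0.222486 < 0 → root in [0.672500, 0.768000]
step 4: m = 0.720250, f(m) = -0.059925 < 0 → root in [0.720250, 0.768000]
Midpoint of [0.720250, 0.768000] = 0.744125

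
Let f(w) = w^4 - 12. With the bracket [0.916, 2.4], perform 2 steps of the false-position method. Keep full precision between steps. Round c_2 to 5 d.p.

f(0.916000) = -11.295985, f(2.400000) = 21.177600
step 1: c = 1.432212, f(c) = -7.792455 < 0 → new bracket [1.432212, 2.400000]
step 2: c = 1.692530, f(c) = -3.793729 < 0 → new bracket [1.692530, 2.400000]

1.69253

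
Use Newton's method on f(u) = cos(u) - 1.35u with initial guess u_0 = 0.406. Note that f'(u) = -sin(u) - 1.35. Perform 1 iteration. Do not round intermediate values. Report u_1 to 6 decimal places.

0.618390

u_0 = 0.406000: f = 0.370608, f' = -1.744938 → u_1 = 0.406000 - (0.370608)/(-1.744938) = 0.618390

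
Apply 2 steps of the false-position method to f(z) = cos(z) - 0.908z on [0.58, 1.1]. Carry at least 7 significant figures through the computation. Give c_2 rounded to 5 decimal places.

False-position update: c = (a·f(b) − b·f(a))/(f(b) − f(a)); replace the endpoint whose sign matches f(c).
f(0.580000) = 0.309823, f(1.100000) = -0.545204
step 1: c = 0.768424, f(c) = 0.021277 > 0 → new bracket [0.768424, 1.100000]
step 2: c = 0.780879, f(c) = 0.001258 > 0 → new bracket [0.780879, 1.100000]

0.78088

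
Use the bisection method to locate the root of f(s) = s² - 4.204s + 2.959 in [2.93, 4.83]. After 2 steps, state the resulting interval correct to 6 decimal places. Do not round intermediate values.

f(2.930000) = -0.773820, f(4.830000) = 5.982580 (opposite signs)
step 1: m = 3.880000, f(m) = 1.701880 > 0 → root in [2.930000, 3.880000]
step 2: m = 3.405000, f(m) = 0.238405 > 0 → root in [2.930000, 3.405000]

[2.930000, 3.405000]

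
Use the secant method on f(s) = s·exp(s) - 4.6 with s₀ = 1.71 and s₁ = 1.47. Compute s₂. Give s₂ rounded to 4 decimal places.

1.3294

f(s_0) = 4.854524, f(s_1) = 1.793376
s_2 = 1.470000 - (1.793376)·(1.470000 - 1.710000)/(1.793376 - (4.854524)) = 1.329396; f(s_2) = 0.423468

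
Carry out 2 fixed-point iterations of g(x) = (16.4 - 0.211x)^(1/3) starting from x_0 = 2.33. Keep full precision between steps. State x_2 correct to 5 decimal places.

x_1 = g(2.330000) = 2.515023
x_2 = g(2.515023) = 2.512964

2.51296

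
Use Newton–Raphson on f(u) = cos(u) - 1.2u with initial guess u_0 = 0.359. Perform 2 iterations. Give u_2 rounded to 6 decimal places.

f'(u) = -sin(u) - 1.2
u_0 = 0.359000: f = 0.505449, f' = -1.551338 → u_1 = 0.359000 - (0.505449)/(-1.551338) = 0.684815
u_1 = 0.684815: f = -0.047241, f' = -1.832529 → u_2 = 0.684815 - (-0.047241)/(-1.832529) = 0.659035

0.659035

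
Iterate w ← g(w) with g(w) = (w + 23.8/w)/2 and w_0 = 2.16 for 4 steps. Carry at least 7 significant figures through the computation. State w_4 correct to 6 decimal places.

w_1 = g(2.160000) = 6.589259
w_2 = g(6.589259) = 5.100599
w_3 = g(5.100599) = 4.883359
w_4 = g(4.883359) = 4.878527

4.878527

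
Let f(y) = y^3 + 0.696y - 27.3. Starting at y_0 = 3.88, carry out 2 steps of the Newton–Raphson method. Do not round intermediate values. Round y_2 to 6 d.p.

2.947276

f'(y) = 3y^2 + 0.696
y_0 = 3.880000: f = 33.811552, f' = 45.859200 → y_1 = 3.880000 - (33.811552)/(45.859200) = 3.142710
y_1 = 3.142710: f = 5.926683, f' = 30.325869 → y_2 = 3.142710 - (5.926683)/(30.325869) = 2.947276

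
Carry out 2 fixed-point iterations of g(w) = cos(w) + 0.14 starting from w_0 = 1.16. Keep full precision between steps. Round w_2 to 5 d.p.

0.99805

w_1 = g(1.160000) = 0.539340
w_2 = g(0.539340) = 0.998048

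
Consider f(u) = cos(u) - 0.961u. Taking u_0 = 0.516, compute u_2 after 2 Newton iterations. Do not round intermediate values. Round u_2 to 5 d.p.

0.75671

f'(u) = -sin(u) - 0.961
u_0 = 0.516000: f = 0.373924, f' = -1.454405 → u_1 = 0.516000 - (0.373924)/(-1.454405) = 0.773097
u_1 = 0.773097: f = -0.027196, f' = -1.659356 → u_2 = 0.773097 - (-0.027196)/(-1.659356) = 0.756708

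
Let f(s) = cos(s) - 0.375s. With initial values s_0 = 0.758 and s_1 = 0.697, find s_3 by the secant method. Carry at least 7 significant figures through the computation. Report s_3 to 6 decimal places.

1.127258

Secant update: s_(k+1) = s_k − f(s_k)·(s_k − s_(k-1))/(f(s_k) − f(s_(k-1))).
f(s_0) = 0.441962, f(s_1) = 0.505396
s_2 = 0.697000 - (0.505396)·(0.697000 - 0.758000)/(0.505396 - (0.441962)) = 1.183004; f(s_2) = -0.065481
s_3 = 1.183004 - (-0.065481)·(1.183004 - 0.697000)/(-0.065481 - (0.505396)) = 1.127258; f(s_3) = 0.006416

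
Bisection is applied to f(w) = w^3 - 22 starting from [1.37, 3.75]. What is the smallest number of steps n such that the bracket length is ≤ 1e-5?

18

Initial width b − a = 3.75 − 1.37 = 2.380000.
After n steps the width is (b−a)/2^n; need (b−a)/2^n ≤ 1e-5.
So n ≥ log₂(2.380000/1e-5) = log₂(238000.0000) ≈ 17.8606.
Hence n = 18.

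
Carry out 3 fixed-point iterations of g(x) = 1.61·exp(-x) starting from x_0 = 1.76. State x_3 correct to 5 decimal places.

x_1 = g(1.760000) = 0.276992
x_2 = g(0.276992) = 1.220477
x_3 = g(1.220477) = 0.475094

0.47509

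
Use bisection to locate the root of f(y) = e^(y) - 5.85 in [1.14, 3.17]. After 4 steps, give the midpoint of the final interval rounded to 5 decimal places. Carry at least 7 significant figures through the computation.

1.71094

f(1.140000) = -2.723232, f(3.170000) = 17.957484 (opposite signs)
step 1: m = 2.155000, f(m) = 2.777890 > 0 → root in [1.140000, 2.155000]
step 2: m = 1.647500, f(m) = -0.656021 < 0 → root in [1.647500, 2.155000]
step 3: m = 1.901250, f(m) = 0.844257 > 0 → root in [1.647500, 1.901250]
step 4: m = 1.774375, f(m) = 0.046595 > 0 → root in [1.647500, 1.774375]
Midpoint of [1.647500, 1.774375] = 1.710938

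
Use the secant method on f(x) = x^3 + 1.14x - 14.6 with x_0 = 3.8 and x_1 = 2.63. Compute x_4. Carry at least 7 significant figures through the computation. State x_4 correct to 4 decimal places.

Secant update: x_(k+1) = x_k − f(x_k)·(x_k − x_(k-1))/(f(x_k) − f(x_(k-1))).
f(x_0) = 44.604000, f(x_1) = 6.589647
x_2 = 2.630000 - (6.589647)·(2.630000 - 3.800000)/(6.589647 - (44.604000)) = 2.427185; f(x_2) = 2.466086
x_3 = 2.427185 - (2.466086)·(2.427185 - 2.630000)/(2.466086 - (6.589647)) = 2.305892; f(x_3) = 0.289458
x_4 = 2.305892 - (0.289458)·(2.305892 - 2.427185)/(0.289458 - (2.466086)) = 2.289762; f(x_4) = 0.015567

2.2898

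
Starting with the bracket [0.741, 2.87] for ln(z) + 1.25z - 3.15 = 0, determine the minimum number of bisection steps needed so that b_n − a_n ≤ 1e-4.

15

Initial width b − a = 2.87 − 0.741 = 2.129000.
After n steps the width is (b−a)/2^n; need (b−a)/2^n ≤ 1e-4.
So n ≥ log₂(2.129000/1e-4) = log₂(21290.0000) ≈ 14.3779.
Hence n = 15.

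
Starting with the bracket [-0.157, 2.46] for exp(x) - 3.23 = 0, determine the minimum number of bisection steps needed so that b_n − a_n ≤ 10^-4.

Initial width b − a = 2.46 − -0.157 = 2.617000.
After n steps the width is (b−a)/2^n; need (b−a)/2^n ≤ 10^-4.
So n ≥ log₂(2.617000/10^-4) = log₂(26170.0000) ≈ 14.6756.
Hence n = 15.

15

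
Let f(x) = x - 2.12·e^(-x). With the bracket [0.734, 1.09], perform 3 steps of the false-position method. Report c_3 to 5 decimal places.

0.87966

False-position update: c = (a·f(b) − b·f(a))/(f(b) − f(a)); replace the endpoint whose sign matches f(c).
f(0.734000) = -0.283569, f(1.090000) = 0.377221
step 1: c = 0.886772, f(c) = 0.013368 > 0 → new bracket [0.734000, 0.886772]
step 2: c = 0.879895, f(c) = 0.000462 > 0 → new bracket [0.734000, 0.879895]
step 3: c = 0.879657, f(c) = 0.000016 > 0 → new bracket [0.734000, 0.879657]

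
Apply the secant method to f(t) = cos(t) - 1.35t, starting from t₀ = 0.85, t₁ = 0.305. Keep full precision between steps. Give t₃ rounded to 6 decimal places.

0.609189

f(t_0) = -0.487517, f(t_1) = 0.542097
t_2 = 0.305000 - (0.542097)·(0.305000 - 0.850000)/(0.542097 - (-0.487517)) = 0.591945; f(t_2) = 0.030731
t_3 = 0.591945 - (0.030731)·(0.591945 - 0.305000)/(0.030731 - (0.542097)) = 0.609189; f(t_3) = -0.002293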